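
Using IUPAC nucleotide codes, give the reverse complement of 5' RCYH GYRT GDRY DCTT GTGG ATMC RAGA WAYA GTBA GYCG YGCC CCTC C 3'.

5'-GGAGGGGCRCGRCTVACTRTWTCTYGKATCCACAAGHRYHCAYRCDRGY-3'

Standard pairs A↔T, G↔C; ambiguity codes pair R↔Y, M↔K, W↔W, B↔V, D↔H. Complement (YGRDCRYACHYRHGAACACCTAKGYTCTWTRTCAVTCRGCRCGGGGAGG), then reverse for 5'→3'.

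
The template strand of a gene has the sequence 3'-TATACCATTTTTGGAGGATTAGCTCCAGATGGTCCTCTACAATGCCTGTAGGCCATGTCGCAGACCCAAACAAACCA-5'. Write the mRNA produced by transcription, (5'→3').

5'-AUAUGGUAAAAACCUCCUAAUCGAGGUCUACCAGGAGAUGUUACGGACAUCCGGUACAGCGUCUGGGUUUGUUUGGU-3'

Reading the template 3'→5' as shown, RNA polymerase pairs each base (A→U, T→A, G↔C) to build mRNA 5'→3' directly.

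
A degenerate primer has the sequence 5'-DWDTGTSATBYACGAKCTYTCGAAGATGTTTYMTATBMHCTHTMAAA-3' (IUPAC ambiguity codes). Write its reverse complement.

Standard pairs A↔T, G↔C; ambiguity codes pair Y↔R, M↔K, W↔W, S↔S, B↔V, D↔H. Complement (HWHACASTAVRTGCTMGARAGCTTCTACAAARKATAVKDGADAKTTT), then reverse for 5'→3'.

5′-TTTKADAGDKVATAKRAAACATCTTCGARAGMTCGTRVATSACAHWH-3′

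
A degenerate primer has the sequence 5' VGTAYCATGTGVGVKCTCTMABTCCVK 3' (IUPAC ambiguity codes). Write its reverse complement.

Standard pairs A↔T, G↔C; ambiguity codes pair Y↔R, M↔K, B↔V. Complement (BCATRGTACACBCBMGAGAKTVAGGBM), then reverse for 5'→3'.

5'-MBGGAVTKAGAGMBCBCACATGRTACB-3'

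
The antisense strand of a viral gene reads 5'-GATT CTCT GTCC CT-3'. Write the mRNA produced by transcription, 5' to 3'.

RNA polymerase reads the template 3'→5' and synthesizes mRNA 5'→3' by base-pairing (A→U, T→A, G↔C). The complement of the template is CTAAGAGACAGGGA; antiparallel, so 5'→3' the coding strand is AGGGACAGAGAATC. Replace T with U for the mRNA.

5'-AGGGACAGAGAAUC-3'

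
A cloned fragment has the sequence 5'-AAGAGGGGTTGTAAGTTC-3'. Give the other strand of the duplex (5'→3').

5'-GAACTTACAACCCCTCTT-3'

The complement of AAGAGGGGTTGTAAGTTC is TTCTCCCCAACATTCAAG (A↔T, G↔C). DNA strands are antiparallel, so the complementary strand runs 3'→5'; reversing gives the 5'→3' form.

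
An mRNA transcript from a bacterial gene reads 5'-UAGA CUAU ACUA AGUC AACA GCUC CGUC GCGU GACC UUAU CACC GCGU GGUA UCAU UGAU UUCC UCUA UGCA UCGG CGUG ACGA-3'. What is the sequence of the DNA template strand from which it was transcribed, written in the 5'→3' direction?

Replace U with T to get the coding DNA strand: TAGACTATACTAAGTCAACAGCTCCGTCGCGTGACCTTATCACCGCGTGGTATCATTGATTTCCTCTATGCATCGGCGTGACGA. The template strand is its reverse complement (complement ATCTGATATGATTCAGTTGTCGAGGCAGCGCACTGGAATAGTGGCGCACCATAGTAACTAAAGGAGATACGTAGCCGCACTGCT, then reverse).

5'-TCGTCACGCCGATGCATAGAGGAAATCAATGATACCACGCGGTGATAAGGTCACGCGACGGAGCTGTTGACTTAGTATAGTCTA-3'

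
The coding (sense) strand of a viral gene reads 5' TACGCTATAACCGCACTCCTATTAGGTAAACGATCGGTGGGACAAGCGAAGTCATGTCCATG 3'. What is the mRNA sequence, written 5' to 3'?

5′-UACGCUAUAACCGCACUCCUAUUAGGUAAACGAUCGGUGGGACAAGCGAAGUCAUGUCCAUG-3′

The mRNA is synthesized from the template strand, so it matches the coding strand with T replaced by U.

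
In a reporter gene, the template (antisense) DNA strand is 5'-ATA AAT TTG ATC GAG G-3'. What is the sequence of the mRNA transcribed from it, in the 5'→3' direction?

5'-CCUCGAUCAAAUUUAU-3'

RNA polymerase reads the template 3'→5' and synthesizes mRNA 5'→3' by base-pairing (A→U, T→A, G↔C). The complement of the template is TATTTAAACTAGCTCC; antiparallel, so 5'→3' the coding strand is CCTCGATCAAATTTAT. Replace T with U for the mRNA.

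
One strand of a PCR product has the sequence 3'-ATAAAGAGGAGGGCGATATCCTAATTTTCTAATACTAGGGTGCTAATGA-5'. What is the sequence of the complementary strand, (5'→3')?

The strand is given 3'→5', so its complement runs 5'→3' in the same left-to-right order: pair each base A↔T, G↔C.

5'-TATTTCTCCTCCCGCTATAGGATTAAAAGATTATGATCCCACGATTACT-3'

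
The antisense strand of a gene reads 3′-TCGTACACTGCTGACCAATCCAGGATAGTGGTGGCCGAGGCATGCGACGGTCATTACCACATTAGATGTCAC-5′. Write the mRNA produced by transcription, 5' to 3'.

5'-AGCAUGUGACGACUGGUUAGGUCCUAUCACCACCGGCUCCGUACGCUGCCAGUAAUGGUGUAAUCUACAGUG-3'

Reading the template 3'→5' as shown, RNA polymerase pairs each base (A→U, T→A, G↔C) to build mRNA 5'→3' directly.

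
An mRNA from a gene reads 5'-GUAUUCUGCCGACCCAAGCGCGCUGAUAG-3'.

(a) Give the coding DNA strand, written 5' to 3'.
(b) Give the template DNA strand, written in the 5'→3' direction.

(a) The coding strand matches the mRNA with U→T.
(b) The template strand is the reverse complement of the coding strand.

(a) 5′-GTATTCTGCCGACCCAAGCGCGCTGATAG-3′
(b) 5'-CTATCAGCGCGCTTGGGTCGGCAGAATAC-3'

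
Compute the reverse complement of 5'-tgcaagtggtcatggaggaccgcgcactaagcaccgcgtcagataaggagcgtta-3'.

Reading the sequence 3'→5' and pairing each base (A↔T, G↔C) gives the reverse complement directly.

5'-TAACGCTCCTTATCTGACGCGGTGCTTAGTGCGCGGTCCTCCATGACCACTTGCA-3'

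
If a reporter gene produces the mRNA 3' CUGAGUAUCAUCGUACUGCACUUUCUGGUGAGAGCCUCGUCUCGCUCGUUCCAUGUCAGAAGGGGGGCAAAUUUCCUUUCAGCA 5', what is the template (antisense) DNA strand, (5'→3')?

Written 5'→3' the mRNA is ACGACUUUCCUUUAAACGGGGGGAAGACUGUACCUUGCUCGCUCUGCUCCGAGAGUGGUCUUUCACGUCAUGCUACUAUGAGUC, so the coding DNA strand is ACGACTTTCCTTTAAACGGGGGGAAGACTGTACCTTGCTCGCTCTGCTCCGAGAGTGGTCTTTCACGTCATGCTACTATGAGTC. The template is its reverse complement.

5'-GACTCATAGTAGCATGACGTGAAAGACCACTCTCGGAGCAGAGCGAGCAAGGTACAGTCTTCCCCCCGTTTAAAGGAAAGTCGT-3'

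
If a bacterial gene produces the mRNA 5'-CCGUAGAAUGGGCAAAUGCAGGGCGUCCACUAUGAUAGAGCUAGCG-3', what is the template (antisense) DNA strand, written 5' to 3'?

5'-CGCTAGCTCTATCATAGTGGACGCCCTGCATTTGCCCATTCTACGG-3'

Replace U with T to get the coding DNA strand: CCGTAGAATGGGCAAATGCAGGGCGTCCACTATGATAGAGCTAGCG. The template strand is its reverse complement (complement GGCATCTTACCCGTTTACGTCCCGCAGGTGATACTATCTCGATCGC, then reverse).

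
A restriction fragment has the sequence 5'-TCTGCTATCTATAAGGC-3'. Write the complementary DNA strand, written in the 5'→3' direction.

5'-GCCTTATAGATAGCAGA-3'

The complement of TCTGCTATCTATAAGGC is AGACGATAGATATTCCG (A↔T, G↔C). DNA strands are antiparallel, so the complementary strand runs 3'→5'; reversing gives the 5'→3' form.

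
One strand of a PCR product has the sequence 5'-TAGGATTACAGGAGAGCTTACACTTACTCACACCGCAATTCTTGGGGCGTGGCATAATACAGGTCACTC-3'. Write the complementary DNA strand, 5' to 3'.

The complement of TAGGATTACAGGAGAGCTTACACTTACTCACACCGCAATTCTTGGGGCGTGGCATAATACAGGTCACTC is ATCCTAATGTCCTCTCGAATGTGAATGAGTGTGGCGTTAAGAACCCCGCACCGTATTATGTCCAGTGAG (A↔T, G↔C). DNA strands are antiparallel, so the complementary strand runs 3'→5'; reversing gives the 5'→3' form.

5'-GAGTGACCTGTATTATGCCACGCCCCAAGAATTGCGGTGTGAGTAAGTGTAAGCTCTCCTGTAATCCTA-3'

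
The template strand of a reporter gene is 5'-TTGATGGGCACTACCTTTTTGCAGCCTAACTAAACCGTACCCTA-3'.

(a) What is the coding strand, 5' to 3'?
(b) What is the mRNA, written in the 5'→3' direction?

(a) 5'-TAGGGTACGGTTTAGTTAGGCTGCAAAAAGGTAGTGCCCATCAA-3'
(b) 5′-UAGGGUACGGUUUAGUUAGGCUGCAAAAAGGUAGUGCCCAUCAA-3′

(a) The coding strand is the reverse complement of the template: complement AACTACCCGTGATGGAAAAACGTCGGATTGATTTGGCATGGGAT, then reverse.
(b) mRNA has the coding-strand sequence with T→U.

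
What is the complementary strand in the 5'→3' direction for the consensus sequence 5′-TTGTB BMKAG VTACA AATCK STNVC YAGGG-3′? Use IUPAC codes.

Standard pairs A↔T, G↔C; ambiguity codes pair Y↔R, M↔K, S↔S, B↔V, N↔N. Complement (AACAVVKMTCBATGTTTAGMSANBGRTCCC), then reverse for 5'→3'.

5'-CCCTRGBNASMGATTTGTABCTMKVVACAA-3'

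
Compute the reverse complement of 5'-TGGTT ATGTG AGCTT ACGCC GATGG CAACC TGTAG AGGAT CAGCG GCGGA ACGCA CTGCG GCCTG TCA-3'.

5'-TGACAGGCCGCAGTGCGTTCCGCCGCTGATCCTCTACAGGTTGCCATCGGCGTAAGCTCACATAACCA-3'

Reading the sequence 3'→5' and pairing each base (A↔T, G↔C) gives the reverse complement directly.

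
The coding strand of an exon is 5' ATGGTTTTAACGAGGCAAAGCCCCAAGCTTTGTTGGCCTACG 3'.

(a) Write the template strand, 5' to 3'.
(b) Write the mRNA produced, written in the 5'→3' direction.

(a) The template strand is the reverse complement of the coding strand: complement TACCAAAATTGCTCCGTTTCGGGGTTCGAAACAACCGGATGC, then reverse.
(b) mRNA matches the coding strand with T→U.

(a) 5'-CGTAGGCCAACAAAGCTTGGGGCTTTGCCTCGTTAAAACCAT-3'
(b) 5'-AUGGUUUUAACGAGGCAAAGCCCCAAGCUUUGUUGGCCUACG-3'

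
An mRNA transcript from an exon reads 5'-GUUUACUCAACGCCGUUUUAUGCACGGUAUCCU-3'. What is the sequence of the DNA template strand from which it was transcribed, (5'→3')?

5'-AGGATACCGTGCATAAAACGGCGTTGAGTAAAC-3'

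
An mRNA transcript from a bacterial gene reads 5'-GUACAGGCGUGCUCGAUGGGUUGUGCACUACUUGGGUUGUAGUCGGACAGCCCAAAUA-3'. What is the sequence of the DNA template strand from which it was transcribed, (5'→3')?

Replace U with T to get the coding DNA strand: GTACAGGCGTGCTCGATGGGTTGTGCACTACTTGGGTTGTAGTCGGACAGCCCAAATA. The template strand is its reverse complement (complement CATGTCCGCACGAGCTACCCAACACGTGATGAACCCAACATCAGCCTGTCGGGTTTAT, then reverse).

5'-TATTTGGGCTGTCCGACTACAACCCAAGTAGTGCACAACCCATCGAGCACGCCTGTAC-3'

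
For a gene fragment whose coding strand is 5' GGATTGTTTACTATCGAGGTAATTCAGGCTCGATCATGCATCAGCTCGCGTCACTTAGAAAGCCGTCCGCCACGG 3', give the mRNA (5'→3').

The mRNA is synthesized from the template strand, so it matches the coding strand with T replaced by U.

5'-GGAUUGUUUACUAUCGAGGUAAUUCAGGCUCGAUCAUGCAUCAGCUCGCGUCACUUAGAAAGCCGUCCGCCACGG-3'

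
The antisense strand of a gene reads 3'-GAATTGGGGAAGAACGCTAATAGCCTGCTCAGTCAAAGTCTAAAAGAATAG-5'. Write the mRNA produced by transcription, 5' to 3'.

Reading the template 3'→5' as shown, RNA polymerase pairs each base (A→U, T→A, G↔C) to build mRNA 5'→3' directly.

5'-CUUAACCCCUUCUUGCGAUUAUCGGACGAGUCAGUUUCAGAUUUUCUUAUC-3'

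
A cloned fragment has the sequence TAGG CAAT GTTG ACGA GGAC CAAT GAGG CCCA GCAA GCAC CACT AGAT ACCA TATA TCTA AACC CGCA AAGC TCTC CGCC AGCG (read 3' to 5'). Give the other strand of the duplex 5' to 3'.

5′-ATCCGTTACAACTGCTCCTGGTTACTCCGGGTCGTTCGTGGTGATCTATGGTATATAGATTTGGGCGTTTCGAGAGGCGGTCGC-3′

The strand is given 3'→5', so its complement runs 5'→3' in the same left-to-right order: pair each base A↔T, G↔C.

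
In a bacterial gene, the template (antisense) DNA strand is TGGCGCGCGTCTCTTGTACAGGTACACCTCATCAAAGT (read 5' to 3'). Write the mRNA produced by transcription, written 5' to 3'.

5'-ACUUUGAUGAGGUGUACCUGUACAAGAGACGCGCGCCA-3'

The mRNA has the sequence of the coding strand (reverse complement of the template) with T→U. Reverse complement of TGGCGCGCGTCTCTTGTACAGGTACACCTCATCAAAGT is ACTTTGATGAGGTGTACCTGTACAAGAGACGCGCGCCA; then T→U.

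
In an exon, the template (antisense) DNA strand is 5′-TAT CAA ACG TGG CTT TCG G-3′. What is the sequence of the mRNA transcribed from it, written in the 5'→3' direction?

The mRNA has the sequence of the coding strand (reverse complement of the template) with T→U. Reverse complement of TATCAAACGTGGCTTTCGG is CCGAAAGCCACGTTTGATA; then T→U.

5′-CCGAAAGCCACGUUUGAUA-3′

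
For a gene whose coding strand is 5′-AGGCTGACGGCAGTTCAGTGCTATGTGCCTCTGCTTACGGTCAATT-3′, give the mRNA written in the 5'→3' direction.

mRNA has the coding-strand sequence with U in place of T.

5'-AGGCUGACGGCAGUUCAGUGCUAUGUGCCUCUGCUUACGGUCAAUU-3'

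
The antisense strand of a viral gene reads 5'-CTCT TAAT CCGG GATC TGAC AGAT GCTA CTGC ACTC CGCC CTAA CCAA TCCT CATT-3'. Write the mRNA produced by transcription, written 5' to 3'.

RNA polymerase reads the template 3'→5' and synthesizes mRNA 5'→3' by base-pairing (A→U, T→A, G↔C). The complement of the template is GAGAATTAGGCCCTAGACTGTCTACGATGACGTGAGGCGGGATTGGTTAGGAGTAA; antiparallel, so 5'→3' the coding strand is AATGAGGATTGGTTAGGGCGGAGTGCAGTAGCATCTGTCAGATCCCGGATTAAGAG. Replace T with U for the mRNA.

5'-AAUGAGGAUUGGUUAGGGCGGAGUGCAGUAGCAUCUGUCAGAUCCCGGAUUAAGAG-3'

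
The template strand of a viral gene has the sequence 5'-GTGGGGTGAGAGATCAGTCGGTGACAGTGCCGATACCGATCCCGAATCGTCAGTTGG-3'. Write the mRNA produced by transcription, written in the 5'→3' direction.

5'-CCAACUGACGAUUCGGGAUCGGUAUCGGCACUGUCACCGACUGAUCUCUCACCCCAC-3'

RNA polymerase reads the template 3'→5' and synthesizes mRNA 5'→3' by base-pairing (A→U, T→A, G↔C). The complement of the template is CACCCCACTCTCTAGTCAGCCACTGTCACGGCTATGGCTAGGGCTTAGCAGTCAACC; antiparallel, so 5'→3' the coding strand is CCAACTGACGATTCGGGATCGGTATCGGCACTGTCACCGACTGATCTCTCACCCCAC. Replace T with U for the mRNA.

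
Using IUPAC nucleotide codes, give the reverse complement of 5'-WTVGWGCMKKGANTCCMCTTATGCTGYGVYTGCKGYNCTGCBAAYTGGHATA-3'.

5'-TATDCCARTTVGCAGNRCMGCARBCRCAGCATAAGKGGANTCMMKGCWCBAW-3'

Standard pairs A↔T, G↔C; ambiguity codes pair Y↔R, M↔K, W↔W, B↔V, H↔D, N↔N. Complement (WABCWCGKMMCTNAGGKGAATACGACRCBRACGMCRNGACGVTTRACCDTAT), then reverse for 5'→3'.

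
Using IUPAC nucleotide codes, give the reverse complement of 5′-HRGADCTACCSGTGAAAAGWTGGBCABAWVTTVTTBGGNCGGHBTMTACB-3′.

Standard pairs A↔T, G↔C; ambiguity codes pair R↔Y, M↔K, W↔W, S↔S, B↔V, D↔H, N↔N. Complement (DYCTHGATGGSCACTTTTCWACCVGTVTWBAABAAVCCNGCCDVAKATGV), then reverse for 5'→3'.

5'-VGTAKAVDCCGNCCVAABAABWTVTGVCCAWCTTTTCACSGGTAGHTCYD-3'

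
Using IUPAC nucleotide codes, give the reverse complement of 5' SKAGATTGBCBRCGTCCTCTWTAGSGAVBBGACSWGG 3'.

Standard pairs A↔T, G↔C; ambiguity codes pair R↔Y, K↔M, W↔W, S↔S, B↔V. Complement (SMTCTAACVGVYGCAGGAGAWATCSCTBVVCTGSWCC), then reverse for 5'→3'.

5′-CCWSGTCVVBTCSCTAWAGAGGACGYVGVCAATCTMS-3′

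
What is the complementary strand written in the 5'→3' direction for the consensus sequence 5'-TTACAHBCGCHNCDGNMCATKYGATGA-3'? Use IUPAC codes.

5'-TCATCRMATGKNCHGNDGCGVDTGTAA-3'

Standard pairs A↔T, G↔C; ambiguity codes pair Y↔R, M↔K, B↔V, D↔H, N↔N. Complement (AATGTDVGCGDNGHCNKGTAMRCTACT), then reverse for 5'→3'.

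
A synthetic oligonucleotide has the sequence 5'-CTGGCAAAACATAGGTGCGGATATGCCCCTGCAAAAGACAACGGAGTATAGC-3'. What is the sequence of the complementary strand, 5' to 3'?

5'-GCTATACTCCGTTGTCTTTTGCAGGGGCATATCCGCACCTATGTTTTGCCAG-3'

Pairing A↔T and G↔C gives GACCGTTTTGTATCCACGCCTATACGGGGACGTTTTCTGTTGCCTCATATCG, running 3'→5'. Reverse for the 5'→3' convention.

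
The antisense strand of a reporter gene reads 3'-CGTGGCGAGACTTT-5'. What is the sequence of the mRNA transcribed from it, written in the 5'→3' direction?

Reading the template 3'→5' as shown, RNA polymerase pairs each base (A→U, T→A, G↔C) to build mRNA 5'→3' directly.

5'-GCACCGCUCUGAAA-3'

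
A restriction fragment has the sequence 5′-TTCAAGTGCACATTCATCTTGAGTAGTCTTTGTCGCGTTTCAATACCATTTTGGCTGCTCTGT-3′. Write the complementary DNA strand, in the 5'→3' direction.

Pairing A↔T and G↔C gives AAGTTCACGTGTAAGTAGAACTCATCAGAAACAGCGCAAAGTTATGGTAAAACCGACGAGACA, running 3'→5'. Reverse for the 5'→3' convention.

5'-ACAGAGCAGCCAAAATGGTATTGAAACGCGACAAAGACTACTCAAGATGAATGTGCACTTGAA-3'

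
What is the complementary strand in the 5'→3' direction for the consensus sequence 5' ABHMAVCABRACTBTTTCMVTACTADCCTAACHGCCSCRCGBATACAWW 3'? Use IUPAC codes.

Standard pairs A↔T, G↔C; ambiguity codes pair R↔Y, M↔K, W↔W, S↔S, B↔V, D↔H. Complement (TVDKTBGTVYTGAVAAAGKBATGATHGGATTGDCGGSGYGCVTATGTWW), then reverse for 5'→3'.

5'-WWTGTATVCGYGSGGCDGTTAGGHTAGTABKGAAAVAGTYVTGBTKDVT-3'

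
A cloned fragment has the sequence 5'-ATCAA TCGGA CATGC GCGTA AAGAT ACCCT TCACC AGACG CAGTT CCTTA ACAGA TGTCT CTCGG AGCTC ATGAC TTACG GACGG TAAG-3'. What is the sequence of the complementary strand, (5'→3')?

5'-CTTACCGTCCGTAAGTCATGAGCTCCGAGAGACATCTGTTAAGGAACTGCGTCTGGTGAAGGGTATCTTTACGCGCATGTCCGATTGAT-3'

Pairing A↔T and G↔C gives TAGTTAGCCTGTACGCGCATTTCTATGGGAAGTGGTCTGCGTCAAGGAATTGTCTACAGAGAGCCTCGAGTACTGAATGCCTGCCATTC, running 3'→5'. Reverse for the 5'→3' convention.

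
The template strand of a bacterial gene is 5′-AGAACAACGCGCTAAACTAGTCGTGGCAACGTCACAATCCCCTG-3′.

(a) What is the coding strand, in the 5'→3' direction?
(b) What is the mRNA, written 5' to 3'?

(a) 5'-CAGGGGATTGTGACGTTGCCACGACTAGTTTAGCGCGTTGTTCT-3'
(b) 5'-CAGGGGAUUGUGACGUUGCCACGACUAGUUUAGCGCGUUGUUCU-3'

(a) The coding strand is the reverse complement of the template: complement TCTTGTTGCGCGATTTGATCAGCACCGTTGCAGTGTTAGGGGAC, then reverse.
(b) mRNA has the coding-strand sequence with T→U.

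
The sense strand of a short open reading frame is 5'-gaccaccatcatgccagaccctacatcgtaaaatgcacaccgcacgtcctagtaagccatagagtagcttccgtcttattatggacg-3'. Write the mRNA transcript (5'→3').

mRNA has the coding-strand sequence with U in place of T.

5'-GACCACCAUCAUGCCAGACCCUACAUCGUAAAAUGCACACCGCACGUCCUAGUAAGCCAUAGAGUAGCUUCCGUCUUAUUAUGGACG-3'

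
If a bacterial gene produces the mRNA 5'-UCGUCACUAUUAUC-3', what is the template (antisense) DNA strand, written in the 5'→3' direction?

Replace U with T to get the coding DNA strand: TCGTCACTATTATC. The template strand is its reverse complement (complement AGCAGTGATAATAG, then reverse).

5′-GATAATAGTGACGA-3′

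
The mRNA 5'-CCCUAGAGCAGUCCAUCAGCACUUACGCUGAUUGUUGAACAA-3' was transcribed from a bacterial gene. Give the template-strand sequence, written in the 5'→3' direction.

Replace U with T to get the coding DNA strand: CCCTAGAGCAGTCCATCAGCACTTACGCTGATTGTTGAACAA. The template strand is its reverse complement (complement GGGATCTCGTCAGGTAGTCGTGAATGCGACTAACAACTTGTT, then reverse).

5'-TTGTTCAACAATCAGCGTAAGTGCTGATGGACTGCTCTAGGG-3'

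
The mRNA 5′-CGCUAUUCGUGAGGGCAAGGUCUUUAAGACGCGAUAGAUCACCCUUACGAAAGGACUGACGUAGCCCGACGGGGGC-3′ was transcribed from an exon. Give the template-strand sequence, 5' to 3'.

Replace U with T to get the coding DNA strand: CGCTATTCGTGAGGGCAAGGTCTTTAAGACGCGATAGATCACCCTTACGAAAGGACTGACGTAGCCCGACGGGGGC. The template strand is its reverse complement (complement GCGATAAGCACTCCCGTTCCAGAAATTCTGCGCTATCTAGTGGGAATGCTTTCCTGACTGCATCGGGCTGCCCCCG, then reverse).

5′-GCCCCCGTCGGGCTACGTCAGTCCTTTCGTAAGGGTGATCTATCGCGTCTTAAAGACCTTGCCCTCACGAATAGCG-3′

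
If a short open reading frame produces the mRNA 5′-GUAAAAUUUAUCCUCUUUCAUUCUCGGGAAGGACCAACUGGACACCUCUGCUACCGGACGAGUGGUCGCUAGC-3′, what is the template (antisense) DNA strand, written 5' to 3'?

5′-GCTAGCGACCACTCGTCCGGTAGCAGAGGTGTCCAGTTGGTCCTTCCCGAGAATGAAAGAGGATAAATTTTAC-3′

Replace U with T to get the coding DNA strand: GTAAAATTTATCCTCTTTCATTCTCGGGAAGGACCAACTGGACACCTCTGCTACCGGACGAGTGGTCGCTAGC. The template strand is its reverse complement (complement CATTTTAAATAGGAGAAAGTAAGAGCCCTTCCTGGTTGACCTGTGGAGACGATGGCCTGCTCACCAGCGATCG, then reverse).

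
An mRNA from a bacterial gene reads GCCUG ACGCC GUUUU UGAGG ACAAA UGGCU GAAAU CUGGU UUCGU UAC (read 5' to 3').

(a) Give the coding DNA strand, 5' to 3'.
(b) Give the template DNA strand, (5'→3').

(a) The coding strand matches the mRNA with U→T.
(b) The template strand is the reverse complement of the coding strand.

(a) 5'-GCCTGACGCCGTTTTTGAGGACAAATGGCTGAAATCTGGTTTCGTTAC-3'
(b) 5′-GTAACGAAACCAGATTTCAGCCATTTGTCCTCAAAAACGGCGTCAGGC-3′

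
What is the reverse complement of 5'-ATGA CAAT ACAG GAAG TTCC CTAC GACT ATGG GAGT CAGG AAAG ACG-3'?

5'-CGTCTTTCCTGACTCCCATAGTCGTAGGGAACTTCCTGTATTGTCAT-3'

Reading the sequence 3'→5' and pairing each base (A↔T, G↔C) gives the reverse complement directly.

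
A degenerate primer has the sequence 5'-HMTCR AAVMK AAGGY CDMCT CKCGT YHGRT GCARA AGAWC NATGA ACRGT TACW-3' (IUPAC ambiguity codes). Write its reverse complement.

5'-WGTAACYGTTCATNGWTCTTYTGCAYCDRACGMGAGKHGRCCTTMKBTTYGAKD-3'

Standard pairs A↔T, G↔C; ambiguity codes pair R↔Y, M↔K, W↔W, D↔H, V↔B, N↔N. Complement (DKAGYTTBKMTTCCRGHKGAGMGCARDCYACGTYTTCTWGNTACTTGYCAATGW), then reverse for 5'→3'.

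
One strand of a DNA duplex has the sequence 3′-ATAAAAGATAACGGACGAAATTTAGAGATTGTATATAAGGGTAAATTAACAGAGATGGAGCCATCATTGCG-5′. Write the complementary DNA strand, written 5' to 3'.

The strand is given 3'→5', so its complement runs 5'→3' in the same left-to-right order: pair each base A↔T, G↔C.

5'-TATTTTCTATTGCCTGCTTTAAATCTCTAACATATATTCCCATTTAATTGTCTCTACCTCGGTAGTAACGC-3'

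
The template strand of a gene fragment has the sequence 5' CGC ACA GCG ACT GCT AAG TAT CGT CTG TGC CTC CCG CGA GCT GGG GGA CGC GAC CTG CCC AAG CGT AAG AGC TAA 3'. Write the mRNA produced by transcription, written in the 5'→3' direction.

5'-UUAGCUCUUACGCUUGGGCAGGUCGCGUCCCCCAGCUCGCGGGAGGCACAGACGAUACUUAGCAGUCGCUGUGCG-3'

RNA polymerase reads the template 3'→5' and synthesizes mRNA 5'→3' by base-pairing (A→U, T→A, G↔C). The complement of the template is GCGTGTCGCTGACGATTCATAGCAGACACGGAGGGCGCTCGACCCCCTGCGCTGGACGGGTTCGCATTCTCGATT; antiparallel, so 5'→3' the coding strand is TTAGCTCTTACGCTTGGGCAGGTCGCGTCCCCCAGCTCGCGGGAGGCACAGACGATACTTAGCAGTCGCTGTGCG. Replace T with U for the mRNA.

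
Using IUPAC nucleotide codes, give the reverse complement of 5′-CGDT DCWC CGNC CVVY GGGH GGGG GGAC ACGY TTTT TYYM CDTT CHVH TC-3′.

5'-GADBDGAAHGKRRAAAAARCGTGTCCCCCCDCCCRBBGGNCGGWGHAHCG-3'

Standard pairs A↔T, G↔C; ambiguity codes pair Y↔R, M↔K, W↔W, D↔H, V↔B, N↔N. Complement (GCHAHGWGGCNGGBBRCCCDCCCCCCTGTGCRAAAAARRKGHAAGDBDAG), then reverse for 5'→3'.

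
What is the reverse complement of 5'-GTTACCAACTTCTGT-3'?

Complement each base (A↔T, G↔C): CAATGGTTGAAGACA. Then reverse.

5′-ACAGAAGTTGGTAAC-3′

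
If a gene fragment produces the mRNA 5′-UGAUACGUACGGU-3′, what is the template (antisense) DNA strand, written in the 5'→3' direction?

Replace U with T to get the coding DNA strand: TGATACGTACGGT. The template strand is its reverse complement (complement ACTATGCATGCCA, then reverse).

5′-ACCGTACGTATCA-3′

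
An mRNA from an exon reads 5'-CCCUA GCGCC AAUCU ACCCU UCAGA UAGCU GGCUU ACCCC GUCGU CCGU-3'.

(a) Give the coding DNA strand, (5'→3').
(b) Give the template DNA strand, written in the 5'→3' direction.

(a) 5'-CCCTAGCGCCAATCTACCCTTCAGATAGCTGGCTTACCCCGTCGTCCGT-3'
(b) 5′-ACGGACGACGGGGTAAGCCAGCTATCTGAAGGGTAGATTGGCGCTAGGG-3′

(a) The coding strand matches the mRNA with U→T.
(b) The template strand is the reverse complement of the coding strand.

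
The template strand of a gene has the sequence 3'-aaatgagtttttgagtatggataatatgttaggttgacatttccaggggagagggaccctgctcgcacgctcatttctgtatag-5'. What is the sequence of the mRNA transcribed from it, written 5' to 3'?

5'-UUUACUCAAAAACUCAUACCUAUUAUACAAUCCAACUGUAAAGGUCCCCUCUCCCUGGGACGAGCGUGCGAGUAAAGACAUAUC-3'

Reading the template 3'→5' as shown, RNA polymerase pairs each base (A→U, T→A, G↔C) to build mRNA 5'→3' directly.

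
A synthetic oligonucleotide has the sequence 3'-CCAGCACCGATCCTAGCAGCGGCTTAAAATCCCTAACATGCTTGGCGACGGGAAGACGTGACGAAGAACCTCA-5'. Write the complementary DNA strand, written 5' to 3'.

The strand is given 3'→5', so its complement runs 5'→3' in the same left-to-right order: pair each base A↔T, G↔C.

5'-GGTCGTGGCTAGGATCGTCGCCGAATTTTAGGGATTGTACGAACCGCTGCCCTTCTGCACTGCTTCTTGGAGT-3'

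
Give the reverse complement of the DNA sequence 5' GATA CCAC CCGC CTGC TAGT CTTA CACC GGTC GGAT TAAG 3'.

Complement each base (A↔T, G↔C): CTATGGTGGGCGGACGATCAGAATGTGGCCAGCCTAATTC. Then reverse.

5'-CTTAATCCGACCGGTGTAAGACTAGCAGGCGGGTGGTATC-3'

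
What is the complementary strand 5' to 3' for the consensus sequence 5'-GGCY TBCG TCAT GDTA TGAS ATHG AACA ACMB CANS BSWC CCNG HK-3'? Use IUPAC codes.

5'-MDCNGGGWSVSNTGVKGTTGTTCDATSTCATAHCATGACGVARGCC-3'

Standard pairs A↔T, G↔C; ambiguity codes pair Y↔R, M↔K, W↔W, S↔S, B↔V, D↔H, N↔N. Complement (CCGRAVGCAGTACHATACTSTADCTTGTTGKVGTNSVSWGGGNCDM), then reverse for 5'→3'.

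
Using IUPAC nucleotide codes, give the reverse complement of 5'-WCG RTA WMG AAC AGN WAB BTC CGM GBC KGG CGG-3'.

5'-CCGCCMGVCKCGGAVVTWNCTGTTCKWTAYCGW-3'

Standard pairs A↔T, G↔C; ambiguity codes pair R↔Y, M↔K, W↔W, B↔V, N↔N. Complement (WGCYATWKCTTGTCNWTVVAGGCKCVGMCCGCC), then reverse for 5'→3'.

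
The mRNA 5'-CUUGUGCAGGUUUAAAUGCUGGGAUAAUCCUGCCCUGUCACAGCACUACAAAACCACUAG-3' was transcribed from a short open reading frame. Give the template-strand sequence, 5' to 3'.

Replace U with T to get the coding DNA strand: CTTGTGCAGGTTTAAATGCTGGGATAATCCTGCCCTGTCACAGCACTACAAAACCACTAG. The template strand is its reverse complement (complement GAACACGTCCAAATTTACGACCCTATTAGGACGGGACAGTGTCGTGATGTTTTGGTGATC, then reverse).

5'-CTAGTGGTTTTGTAGTGCTGTGACAGGGCAGGATTATCCCAGCATTTAAACCTGCACAAG-3'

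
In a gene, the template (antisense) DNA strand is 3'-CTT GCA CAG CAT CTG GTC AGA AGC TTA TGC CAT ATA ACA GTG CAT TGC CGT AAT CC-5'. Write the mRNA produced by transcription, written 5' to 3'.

Reading the template 3'→5' as shown, RNA polymerase pairs each base (A→U, T→A, G↔C) to build mRNA 5'→3' directly.

5′-GAACGUGUCGUAGACCAGUCUUCGAAUACGGUAUAUUGUCACGUAACGGCAUUAGG-3′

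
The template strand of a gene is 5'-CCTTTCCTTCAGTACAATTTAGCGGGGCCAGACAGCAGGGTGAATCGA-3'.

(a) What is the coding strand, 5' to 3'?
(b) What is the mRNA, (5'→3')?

(a) The coding strand is the reverse complement of the template: complement GGAAAGGAAGTCATGTTAAATCGCCCCGGTCTGTCGTCCCACTTAGCT, then reverse.
(b) mRNA has the coding-strand sequence with T→U.

(a) 5′-TCGATTCACCCTGCTGTCTGGCCCCGCTAAATTGTACTGAAGGAAAGG-3′
(b) 5'-UCGAUUCACCCUGCUGUCUGGCCCCGCUAAAUUGUACUGAAGGAAAGG-3'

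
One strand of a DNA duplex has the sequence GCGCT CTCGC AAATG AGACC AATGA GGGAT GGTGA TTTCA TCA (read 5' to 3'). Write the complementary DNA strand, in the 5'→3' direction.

5′-TGATGAAATCACCATCCCTCATTGGTCTCATTTGCGAGAGCGC-3′

Pairing A↔T and G↔C gives CGCGAGAGCGTTTACTCTGGTTACTCCCTACCACTAAAGTAGT, running 3'→5'. Reverse for the 5'→3' convention.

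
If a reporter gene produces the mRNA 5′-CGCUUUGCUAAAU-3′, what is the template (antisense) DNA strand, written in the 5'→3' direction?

Replace U with T to get the coding DNA strand: CGCTTTGCTAAAT. The template strand is its reverse complement (complement GCGAAACGATTTA, then reverse).

5'-ATTTAGCAAAGCG-3'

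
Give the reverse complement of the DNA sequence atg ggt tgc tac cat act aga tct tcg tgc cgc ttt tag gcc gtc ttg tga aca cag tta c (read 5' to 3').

5'-GTAACTGTGTTCACAAGACGGCCTAAAAGCGGCACGAAGATCTAGTATGGTAGCAACCCAT-3'

Complement each base (A↔T, G↔C): TACCCAACGATGGTATGATCTAGAAGCACGGCGAAAATCCGGCAGAACACTTGTGTCAATG. Then reverse.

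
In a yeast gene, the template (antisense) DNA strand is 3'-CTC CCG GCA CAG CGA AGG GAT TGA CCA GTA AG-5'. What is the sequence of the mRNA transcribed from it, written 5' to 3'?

Reading the template 3'→5' as shown, RNA polymerase pairs each base (A→U, T→A, G↔C) to build mRNA 5'→3' directly.

5′-GAGGGCCGUGUCGCUUCCCUAACUGGUCAUUC-3′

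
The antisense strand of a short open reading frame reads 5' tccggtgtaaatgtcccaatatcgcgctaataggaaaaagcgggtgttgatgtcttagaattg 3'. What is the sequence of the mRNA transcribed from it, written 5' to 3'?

5'-CAAUUCUAAGACAUCAACACCCGCUUUUUCCUAUUAGCGCGAUAUUGGGACAUUUACACCGGA-3'

RNA polymerase reads the template 3'→5' and synthesizes mRNA 5'→3' by base-pairing (A→U, T→A, G↔C). The complement of the template is AGGCCACATTTACAGGGTTATAGCGCGATTATCCTTTTTCGCCCACAACTACAGAATCTTAAC; antiparallel, so 5'→3' the coding strand is CAATTCTAAGACATCAACACCCGCTTTTTCCTATTAGCGCGATATTGGGACATTTACACCGGA. Replace T with U for the mRNA.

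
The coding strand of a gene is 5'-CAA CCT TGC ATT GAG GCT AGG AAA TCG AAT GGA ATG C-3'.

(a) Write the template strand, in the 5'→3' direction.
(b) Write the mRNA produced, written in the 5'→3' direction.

(a) The template strand is the reverse complement of the coding strand: complement GTTGGAACGTAACTCCGATCCTTTAGCTTACCTTACG, then reverse.
(b) mRNA matches the coding strand with T→U.

(a) 5'-GCATTCCATTCGATTTCCTAGCCTCAATGCAAGGTTG-3'
(b) 5'-CAACCUUGCAUUGAGGCUAGGAAAUCGAAUGGAAUGC-3'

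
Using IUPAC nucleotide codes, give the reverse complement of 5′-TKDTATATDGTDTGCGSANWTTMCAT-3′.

Standard pairs A↔T, G↔C; ambiguity codes pair M↔K, W↔W, S↔S, D↔H, N↔N. Complement (AMHATATAHCAHACGCSTNWAAKGTA), then reverse for 5'→3'.

5'-ATGKAAWNTSCGCAHACHATATAHMA-3'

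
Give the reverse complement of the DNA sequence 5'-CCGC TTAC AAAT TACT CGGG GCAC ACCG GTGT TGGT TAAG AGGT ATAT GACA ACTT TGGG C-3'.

Reading the sequence 3'→5' and pairing each base (A↔T, G↔C) gives the reverse complement directly.

5'-GCCCAAAGTTGTCATATACCTCTTAACCAACACCGGTGTGCCCCGAGTAATTTGTAAGCGG-3'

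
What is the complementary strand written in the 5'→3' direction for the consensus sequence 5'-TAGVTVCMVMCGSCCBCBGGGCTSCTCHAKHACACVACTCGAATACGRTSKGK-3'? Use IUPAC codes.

5'-MCMSAYCGTATTCGAGTBGTGTDMTDGAGSAGCCCVGVGGSCGKBKGBABCTA-3'

Standard pairs A↔T, G↔C; ambiguity codes pair R↔Y, M↔K, S↔S, B↔V, H↔D. Complement (ATCBABGKBKGCSGGVGVCCCGASGAGDTMDTGTGBTGAGCTTATGCYASMCM), then reverse for 5'→3'.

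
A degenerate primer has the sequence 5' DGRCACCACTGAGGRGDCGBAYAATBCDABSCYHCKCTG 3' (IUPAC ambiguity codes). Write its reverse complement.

5'-CAGMGDRGSVTHGVATTRTVCGHCYCCTCAGTGGTGYCH-3'

Standard pairs A↔T, G↔C; ambiguity codes pair R↔Y, K↔M, S↔S, B↔V, D↔H. Complement (HCYGTGGTGACTCCYCHGCVTRTTAVGHTVSGRDGMGAC), then reverse for 5'→3'.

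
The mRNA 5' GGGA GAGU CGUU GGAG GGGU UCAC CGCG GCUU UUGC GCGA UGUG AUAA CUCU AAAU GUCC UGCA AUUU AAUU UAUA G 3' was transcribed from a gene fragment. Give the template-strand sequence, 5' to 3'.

5′-CTATAAATTAAATTGCAGGACATTTAGAGTTATCACATCGCGCAAAAGCCGCGGTGAACCCCTCCAACGACTCTCCC-3′

Replace U with T to get the coding DNA strand: GGGAGAGTCGTTGGAGGGGTTCACCGCGGCTTTTGCGCGATGTGATAACTCTAAATGTCCTGCAATTTAATTTATAG. The template strand is its reverse complement (complement CCCTCTCAGCAACCTCCCCAAGTGGCGCCGAAAACGCGCTACACTATTGAGATTTACAGGACGTTAAATTAAATATC, then reverse).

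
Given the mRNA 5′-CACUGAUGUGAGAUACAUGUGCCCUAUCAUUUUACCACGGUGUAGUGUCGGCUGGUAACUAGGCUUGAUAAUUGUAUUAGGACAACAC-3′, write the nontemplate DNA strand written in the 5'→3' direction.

The coding DNA strand has the same 5'→3' sequence as the mRNA with U replaced by T.

5′-CACTGATGTGAGATACATGTGCCCTATCATTTTACCACGGTGTAGTGTCGGCTGGTAACTAGGCTTGATAATTGTATTAGGACAACAC-3′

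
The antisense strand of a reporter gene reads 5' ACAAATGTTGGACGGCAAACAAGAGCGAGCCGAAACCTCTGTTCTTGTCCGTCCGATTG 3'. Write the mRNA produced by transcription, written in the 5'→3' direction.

The mRNA has the sequence of the coding strand (reverse complement of the template) with T→U. Reverse complement of ACAAATGTTGGACGGCAAACAAGAGCGAGCCGAAACCTCTGTTCTTGTCCGTCCGATTG is CAATCGGACGGACAAGAACAGAGGTTTCGGCTCGCTCTTGTTTGCCGTCCAACATTTGT; then T→U.

5'-CAAUCGGACGGACAAGAACAGAGGUUUCGGCUCGCUCUUGUUUGCCGUCCAACAUUUGU-3'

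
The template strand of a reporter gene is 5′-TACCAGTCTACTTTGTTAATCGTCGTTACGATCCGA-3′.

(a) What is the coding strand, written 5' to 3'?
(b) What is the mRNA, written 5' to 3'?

(a) 5'-TCGGATCGTAACGACGATTAACAAAGTAGACTGGTA-3'
(b) 5'-UCGGAUCGUAACGACGAUUAACAAAGUAGACUGGUA-3'

(a) The coding strand is the reverse complement of the template: complement ATGGTCAGATGAAACAATTAGCAGCAATGCTAGGCT, then reverse.
(b) mRNA has the coding-strand sequence with T→U.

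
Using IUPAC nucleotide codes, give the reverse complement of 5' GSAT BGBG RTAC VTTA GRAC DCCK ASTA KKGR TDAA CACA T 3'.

Standard pairs A↔T, G↔C; ambiguity codes pair R↔Y, K↔M, S↔S, B↔V, D↔H. Complement (CSTAVCVCYATGBAATCYTGHGGMTSATMMCYAHTTGTGTA), then reverse for 5'→3'.

5'-ATGTGTTHAYCMMTASTMGGHGTYCTAABGTAYCVCVATSC-3'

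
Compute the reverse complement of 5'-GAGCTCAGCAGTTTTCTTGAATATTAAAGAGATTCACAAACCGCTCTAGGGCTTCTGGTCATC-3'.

5'-GATGACCAGAAGCCCTAGAGCGGTTTGTGAATCTCTTTAATATTCAAGAAAACTGCTGAGCTC-3'

Reading the sequence 3'→5' and pairing each base (A↔T, G↔C) gives the reverse complement directly.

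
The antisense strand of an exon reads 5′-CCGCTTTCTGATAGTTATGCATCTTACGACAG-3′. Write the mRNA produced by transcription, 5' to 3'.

5'-CUGUCGUAAGAUGCAUAACUAUCAGAAAGCGG-3'

RNA polymerase reads the template 3'→5' and synthesizes mRNA 5'→3' by base-pairing (A→U, T→A, G↔C). The complement of the template is GGCGAAAGACTATCAATACGTAGAATGCTGTC; antiparallel, so 5'→3' the coding strand is CTGTCGTAAGATGCATAACTATCAGAAAGCGG. Replace T with U for the mRNA.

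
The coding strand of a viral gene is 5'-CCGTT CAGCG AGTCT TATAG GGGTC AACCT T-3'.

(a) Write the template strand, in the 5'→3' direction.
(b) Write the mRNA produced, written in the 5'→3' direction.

(a) 5′-AAGGTTGACCCCTATAAGACTCGCTGAACGG-3′
(b) 5′-CCGUUCAGCGAGUCUUAUAGGGGUCAACCUU-3′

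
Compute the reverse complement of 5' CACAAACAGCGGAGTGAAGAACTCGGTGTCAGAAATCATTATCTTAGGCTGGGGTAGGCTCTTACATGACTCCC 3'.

5′-GGGAGTCATGTAAGAGCCTACCCCAGCCTAAGATAATGATTTCTGACACCGAGTTCTTCACTCCGCTGTTTGTG-3′

Reading the sequence 3'→5' and pairing each base (A↔T, G↔C) gives the reverse complement directly.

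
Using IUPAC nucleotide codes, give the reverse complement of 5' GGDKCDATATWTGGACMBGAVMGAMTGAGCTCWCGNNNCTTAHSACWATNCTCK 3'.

5′-MGAGNATWGTSDTAAGNNNCGWGAGCTCAKTCKBTCVKGTCCAWATATHGMHCC-3′

Standard pairs A↔T, G↔C; ambiguity codes pair M↔K, W↔W, S↔S, B↔V, D↔H, N↔N. Complement (CCHMGHTATAWACCTGKVCTBKCTKACTCGAGWGCNNNGAATDSTGWTANGAGM), then reverse for 5'→3'.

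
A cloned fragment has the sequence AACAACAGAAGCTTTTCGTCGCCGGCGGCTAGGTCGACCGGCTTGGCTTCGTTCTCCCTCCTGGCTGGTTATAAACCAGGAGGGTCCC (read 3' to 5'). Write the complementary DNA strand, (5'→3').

5'-TTGTTGTCTTCGAAAAGCAGCGGCCGCCGATCCAGCTGGCCGAACCGAAGCAAGAGGGAGGACCGACCAATATTTGGTCCTCCCAGGG-3'

The strand is given 3'→5', so its complement runs 5'→3' in the same left-to-right order: pair each base A↔T, G↔C.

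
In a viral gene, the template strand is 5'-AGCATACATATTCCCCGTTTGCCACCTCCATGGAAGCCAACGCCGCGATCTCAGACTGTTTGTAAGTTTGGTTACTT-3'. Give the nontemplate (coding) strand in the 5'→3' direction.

5'-AAGTAACCAAACTTACAAACAGTCTGAGATCGCGGCGTTGGCTTCCATGGAGGTGGCAAACGGGGAATATGTATGCT-3'

The coding strand is complementary and antiparallel to the template: take the complement (A↔T, G↔C) and reverse.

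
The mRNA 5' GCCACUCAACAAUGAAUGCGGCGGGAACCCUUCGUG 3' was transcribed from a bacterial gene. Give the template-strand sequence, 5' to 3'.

5'-CACGAAGGGTTCCCGCCGCATTCATTGTTGAGTGGC-3'

Replace U with T to get the coding DNA strand: GCCACTCAACAATGAATGCGGCGGGAACCCTTCGTG. The template strand is its reverse complement (complement CGGTGAGTTGTTACTTACGCCGCCCTTGGGAAGCAC, then reverse).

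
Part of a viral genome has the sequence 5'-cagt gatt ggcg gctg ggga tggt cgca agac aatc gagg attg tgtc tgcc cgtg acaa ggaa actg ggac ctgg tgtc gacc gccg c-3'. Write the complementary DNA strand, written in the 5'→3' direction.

5'-GCGGCGGTCGACACCAGGTCCCAGTTTCCTTGTCACGGGCAGACACAATCCTCGATTGTCTTGCGACCATCCCCAGCCGCCAATCACTG-3'

The complement of CAGTGATTGGCGGCTGGGGATGGTCGCAAGACAATCGAGGATTGTGTCTGCCCGTGACAAGGAAACTGGGACCTGGTGTCGACCGCCGC is GTCACTAACCGCCGACCCCTACCAGCGTTCTGTTAGCTCCTAACACAGACGGGCACTGTTCCTTTGACCCTGGACCACAGCTGGCGGCG (A↔T, G↔C). DNA strands are antiparallel, so the complementary strand runs 3'→5'; reversing gives the 5'→3' form.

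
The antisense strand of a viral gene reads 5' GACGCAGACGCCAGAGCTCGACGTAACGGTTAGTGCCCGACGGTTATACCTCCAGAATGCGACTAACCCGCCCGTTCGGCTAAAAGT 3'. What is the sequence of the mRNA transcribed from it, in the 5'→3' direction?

RNA polymerase reads the template 3'→5' and synthesizes mRNA 5'→3' by base-pairing (A→U, T→A, G↔C). The complement of the template is CTGCGTCTGCGGTCTCGAGCTGCATTGCCAATCACGGGCTGCCAATATGGAGGTCTTACGCTGATTGGGCGGGCAAGCCGATTTTCA; antiparallel, so 5'→3' the coding strand is ACTTTTAGCCGAACGGGCGGGTTAGTCGCATTCTGGAGGTATAACCGTCGGGCACTAACCGTTACGTCGAGCTCTGGCGTCTGCGTC. Replace T with U for the mRNA.

5'-ACUUUUAGCCGAACGGGCGGGUUAGUCGCAUUCUGGAGGUAUAACCGUCGGGCACUAACCGUUACGUCGAGCUCUGGCGUCUGCGUC-3'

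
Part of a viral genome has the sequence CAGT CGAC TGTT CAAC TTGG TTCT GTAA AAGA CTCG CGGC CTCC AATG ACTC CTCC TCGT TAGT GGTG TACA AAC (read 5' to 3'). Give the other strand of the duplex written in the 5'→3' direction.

5'-GTTTGTACACCACTAACGAGGAGGAGTCATTGGAGGCCGCGAGTCTTTTACAGAACCAAGTTGAACAGTCGACTG-3'

The complement of CAGTCGACTGTTCAACTTGGTTCTGTAAAAGACTCGCGGCCTCCAATGACTCCTCCTCGTTAGTGGTGTACAAAC is GTCAGCTGACAAGTTGAACCAAGACATTTTCTGAGCGCCGGAGGTTACTGAGGAGGAGCAATCACCACATGTTTG (A↔T, G↔C). DNA strands are antiparallel, so the complementary strand runs 3'→5'; reversing gives the 5'→3' form.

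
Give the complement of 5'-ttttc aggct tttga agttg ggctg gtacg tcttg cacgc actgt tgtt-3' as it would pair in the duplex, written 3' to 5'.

3'-AAAAGTCCGAAAACTTCAACCCGACCATGCAGAACGTGCGTGACAACAA-5'

Base-pairing A↔T, G↔C gives the complement. The complementary strand is antiparallel, so paired with a 5'→3' strand it runs 3'→5'.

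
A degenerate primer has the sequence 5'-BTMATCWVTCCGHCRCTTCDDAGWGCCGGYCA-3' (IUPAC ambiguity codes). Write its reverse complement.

5'-TGRCCGGCWCTHHGAAGYGDCGGABWGATKAV-3'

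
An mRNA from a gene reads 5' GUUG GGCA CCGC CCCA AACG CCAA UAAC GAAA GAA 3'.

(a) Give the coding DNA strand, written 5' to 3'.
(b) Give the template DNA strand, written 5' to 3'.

(a) The coding strand matches the mRNA with U→T.
(b) The template strand is the reverse complement of the coding strand.

(a) 5′-GTTGGGCACCGCCCCAAACGCCAATAACGAAAGAA-3′
(b) 5'-TTCTTTCGTTATTGGCGTTTGGGGCGGTGCCCAAC-3'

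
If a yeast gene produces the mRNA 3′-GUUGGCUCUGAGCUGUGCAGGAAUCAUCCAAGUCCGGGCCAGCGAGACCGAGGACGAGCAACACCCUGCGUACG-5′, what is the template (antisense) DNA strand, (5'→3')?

Written 5'→3' the mRNA is GCAUGCGUCCCACAACGAGCAGGAGCCAGAGCGACCGGGCCUGAACCUACUAAGGACGUGUCGAGUCUCGGUUG, so the coding DNA strand is GCATGCGTCCCACAACGAGCAGGAGCCAGAGCGACCGGGCCTGAACCTACTAAGGACGTGTCGAGTCTCGGTTG. The template is its reverse complement.

5'-CAACCGAGACTCGACACGTCCTTAGTAGGTTCAGGCCCGGTCGCTCTGGCTCCTGCTCGTTGTGGGACGCATGC-3'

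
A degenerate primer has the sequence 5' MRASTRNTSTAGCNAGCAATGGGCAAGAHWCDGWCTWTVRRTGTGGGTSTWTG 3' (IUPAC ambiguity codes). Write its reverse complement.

Standard pairs A↔T, G↔C; ambiguity codes pair R↔Y, M↔K, W↔W, S↔S, D↔H, V↔B, N↔N. Complement (KYTSAYNASATCGNTCGTTACCCGTTCTDWGHCWGAWABYYACACCCASAWAC), then reverse for 5'→3'.

5'-CAWASACCCACAYYBAWAGWCHGWDTCTTGCCCATTGCTNGCTASANYASTYK-3'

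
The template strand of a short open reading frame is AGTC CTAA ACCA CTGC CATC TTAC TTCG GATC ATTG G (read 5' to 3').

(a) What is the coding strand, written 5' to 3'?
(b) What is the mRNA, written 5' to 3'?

(a) The coding strand is the reverse complement of the template: complement TCAGGATTTGGTGACGGTAGAATGAAGCCTAGTAACC, then reverse.
(b) mRNA has the coding-strand sequence with T→U.

(a) 5'-CCAATGATCCGAAGTAAGATGGCAGTGGTTTAGGACT-3'
(b) 5'-CCAAUGAUCCGAAGUAAGAUGGCAGUGGUUUAGGACU-3'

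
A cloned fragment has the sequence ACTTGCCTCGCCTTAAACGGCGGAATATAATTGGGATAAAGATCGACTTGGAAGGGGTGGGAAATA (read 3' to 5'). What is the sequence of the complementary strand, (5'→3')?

The strand is given 3'→5', so its complement runs 5'→3' in the same left-to-right order: pair each base A↔T, G↔C.

5'-TGAACGGAGCGGAATTTGCCGCCTTATATTAACCCTATTTCTAGCTGAACCTTCCCCACCCTTTAT-3'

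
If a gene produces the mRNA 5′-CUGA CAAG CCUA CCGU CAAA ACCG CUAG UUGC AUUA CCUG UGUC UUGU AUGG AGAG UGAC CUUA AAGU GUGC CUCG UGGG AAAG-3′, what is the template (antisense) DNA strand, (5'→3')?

5′-CTTTCCCACGAGGCACACTTTAAGGTCACTCTCCATACAAGACACAGGTAATGCAACTAGCGGTTTTGACGGTAGGCTTGTCAG-3′

Replace U with T to get the coding DNA strand: CTGACAAGCCTACCGTCAAAACCGCTAGTTGCATTACCTGTGTCTTGTATGGAGAGTGACCTTAAAGTGTGCCTCGTGGGAAAG. The template strand is its reverse complement (complement GACTGTTCGGATGGCAGTTTTGGCGATCAACGTAATGGACACAGAACATACCTCTCACTGGAATTTCACACGGAGCACCCTTTC, then reverse).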